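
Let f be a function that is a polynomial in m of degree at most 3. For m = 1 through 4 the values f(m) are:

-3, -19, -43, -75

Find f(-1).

5

First differences: -16, -24, -32. Second differences: -8, -8.
Level-2 differences are constant, so f has degree 2.
Fitting a degree-2 polynomial gives f(m) = -4m² - 4m + 5.
Then f(-1) = 5.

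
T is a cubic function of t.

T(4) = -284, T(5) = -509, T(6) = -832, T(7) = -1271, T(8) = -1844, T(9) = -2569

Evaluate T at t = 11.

-4547

Write T(t) = at³ + bt² + ct + d; the 6 given values yield a linear system in the 4 coefficients.
Solving, T(t) = -3t³ - 4t² - 6t - 4.
Then T(11) = -4547.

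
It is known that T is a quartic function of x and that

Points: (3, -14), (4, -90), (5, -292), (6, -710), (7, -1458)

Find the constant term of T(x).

Write T(x) = ax^4 + bx³ + cx² + dx + e; the 5 given values yield a linear system in the 5 coefficients.
Solving, T(x) = -x^4 + 3x³ - 2x² + 2x - 2.
The constant term is T(0) = -2.

-2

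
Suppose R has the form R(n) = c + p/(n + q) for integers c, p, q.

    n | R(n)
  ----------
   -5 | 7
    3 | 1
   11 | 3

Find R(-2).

(R(n) − c)(n + q) = p for each data point; the three points give a linear system in c and q, then p follows.
Solving: c = 4, q = 1, p = -12, so R(n) = 4 − 12/(n + 1).
Then R(-2) = 4 − 12/(-1) = 16.

16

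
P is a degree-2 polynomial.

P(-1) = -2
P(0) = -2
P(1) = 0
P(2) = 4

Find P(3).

First differences: 0, 2, 4. Second differences: 2, 2.
Level-2 differences are constant, so P has degree 2.
Fitting a degree-2 polynomial gives P(n) = n² + n - 2.
Then P(3) = 10.

10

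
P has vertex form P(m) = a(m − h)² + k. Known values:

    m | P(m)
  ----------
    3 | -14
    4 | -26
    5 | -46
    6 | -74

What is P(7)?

First differences -12, -20, -28; second difference -8 = 2a, so a = -4.
Expanding, the m-coefficient is −2ah = 8h; matching it to the data gives h = 2, and then k = -10.
So P(m) = -4(m − 2)² − 10.
P(7) = -4·5² − 10 = -110.

-110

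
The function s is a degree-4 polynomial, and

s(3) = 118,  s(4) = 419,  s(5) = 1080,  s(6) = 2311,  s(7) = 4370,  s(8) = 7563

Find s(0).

-5

Write s(x) = ax^4 + bx³ + cx² + dx + e; the 6 given values yield a linear system in the 5 coefficients.
Solving, s(x) = 2x^4 - x³ - 2x² + 2x - 5.
Then s(0) = -5.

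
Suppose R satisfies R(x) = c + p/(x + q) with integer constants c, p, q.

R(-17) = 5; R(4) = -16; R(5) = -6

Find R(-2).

8

(R(x) − c)(x + q) = p for each data point; the three points give a linear system in c and q, then p follows.
Solving: c = 4, q = -3, p = -20, so R(x) = 4 − 20/(x − 3).
Then R(-2) = 4 − 20/(-5) = 8.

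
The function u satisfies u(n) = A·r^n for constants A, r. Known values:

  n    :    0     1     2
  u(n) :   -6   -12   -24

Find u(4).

Consecutive ratio: -12/(-6) = 2, and -24/(-12) = 2, so r = 2.
Then A·2^0 = -6 gives A = -6, and u(n) = -6·2^n.
u(4) = -6·2^4 = -96.

-96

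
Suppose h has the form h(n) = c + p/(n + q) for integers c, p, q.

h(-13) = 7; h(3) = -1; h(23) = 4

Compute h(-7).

(h(n) − c)(n + q) = p for each data point; the three points give a linear system in c and q, then p follows.
Solving: c = 5, q = 1, p = -24, so h(n) = 5 − 24/(n + 1).
Then h(-7) = 5 − 24/(-6) = 9.

9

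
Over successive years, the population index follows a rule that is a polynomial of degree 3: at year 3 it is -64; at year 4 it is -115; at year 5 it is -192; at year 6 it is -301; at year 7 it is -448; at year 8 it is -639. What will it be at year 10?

-1177

Write the value at m as s(m).
First differences: -51, -77, -109, -147, -191. Second differences: -26, -32, -38, -44. Third differences: -6, -6, -6.
Level-3 differences are constant, so s has degree 3.
Fitting a degree-3 polynomial gives s(m) = -m³ - m² - 7m - 7.
Then s(10) = -1177.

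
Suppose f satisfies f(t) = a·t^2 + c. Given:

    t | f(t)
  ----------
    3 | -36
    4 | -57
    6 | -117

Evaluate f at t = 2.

-21

From f(3) = -36 and f(4) = -57: 9a + c = -36 and 16a + c = -57.
Subtracting: 7a = -21, so a = -3; then c = -36 − (-3)·9 = -9.
So f(t) = -3t² − 9, and f(2) = -21.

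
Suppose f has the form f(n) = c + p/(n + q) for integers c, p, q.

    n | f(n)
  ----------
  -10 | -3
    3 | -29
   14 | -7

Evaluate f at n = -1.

(f(n) − c)(n + q) = p for each data point; the three points give a linear system in c and q, then p follows.
Solving: c = -5, q = -2, p = -24, so f(n) = -5 − 24/(n − 2).
Then f(-1) = -5 − 24/(-3) = 3.

3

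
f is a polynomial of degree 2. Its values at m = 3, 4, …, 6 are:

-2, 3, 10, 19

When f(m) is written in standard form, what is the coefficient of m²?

1

First differences: 5, 7, 9. Second differences: 2, 2.
Level-2 differences are constant, so f has degree 2.
Fitting a degree-2 polynomial gives f(m) = m² - 2m - 5.
The coefficient of m² is 1.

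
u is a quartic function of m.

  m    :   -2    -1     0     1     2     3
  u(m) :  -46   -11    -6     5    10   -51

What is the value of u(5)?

-851

First differences: 35, 5, 11, 5, -61. Second differences: -30, 6, -6, -66. Third differences: 36, -12, -60. Fourth differences: -48, -48.
Level-4 differences are constant, so u has degree 4.
Fitting a degree-4 polynomial gives u(m) = -2m^4 + 2m³ + 5m² + 6m - 6.
Then u(5) = -851.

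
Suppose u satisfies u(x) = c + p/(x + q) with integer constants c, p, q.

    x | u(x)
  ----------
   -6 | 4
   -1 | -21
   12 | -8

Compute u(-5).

(u(x) − c)(x + q) = p for each data point; the three points give a linear system in c and q, then p follows.
Solving: c = -6, q = 3, p = -30, so u(x) = -6 − 30/(x + 3).
Then u(-5) = -6 − 30/(-2) = 9.

9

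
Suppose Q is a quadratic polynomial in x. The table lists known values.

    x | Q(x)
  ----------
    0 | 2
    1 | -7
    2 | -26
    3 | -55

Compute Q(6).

-202

First differences: -9, -19, -29. Second differences: -10, -10.
Level-2 differences are constant, so Q has degree 2.
Fitting a degree-2 polynomial gives Q(x) = -5x² - 4x + 2.
Then Q(6) = -202.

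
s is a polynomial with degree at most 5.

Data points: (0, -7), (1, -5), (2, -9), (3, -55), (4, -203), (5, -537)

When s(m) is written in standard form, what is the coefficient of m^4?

-1

First differences: 2, -4, -46, -148, -334. Second differences: -6, -42, -102, -186. Third differences: -36, -60, -84. Fourth differences: -24, -24.
Level-4 differences are constant, so s has degree 4.
Fitting a degree-4 polynomial gives s(m) = -m^4 + 4m² - m - 7.
The coefficient of m^4 is -1.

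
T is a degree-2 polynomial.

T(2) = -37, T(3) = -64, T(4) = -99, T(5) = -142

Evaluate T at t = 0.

First differences: -27, -35, -43. Second differences: -8, -8.
Level-2 differences are constant, so T has degree 2.
Fitting a degree-2 polynomial gives T(t) = -4t² - 7t - 7.
Then T(0) = -7.

-7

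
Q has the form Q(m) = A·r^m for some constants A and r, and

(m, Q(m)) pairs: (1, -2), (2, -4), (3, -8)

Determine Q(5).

Consecutive ratio: -4/(-2) = 2, and -8/(-4) = 2, so r = 2.
Then A·2^1 = -2 gives A = -1, and Q(m) = -1·2^m.
Q(5) = -1·2^5 = -32.

-32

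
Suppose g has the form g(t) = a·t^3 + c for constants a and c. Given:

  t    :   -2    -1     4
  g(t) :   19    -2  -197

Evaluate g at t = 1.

From g(-2) = 19 and g(-1) = -2: -8a + c = 19 and -1a + c = -2.
Subtracting: 7a = -21, so a = -3; then c = 19 − (-3)·(-8) = -5.
So g(t) = -3t³ − 5, and g(1) = -8.

-8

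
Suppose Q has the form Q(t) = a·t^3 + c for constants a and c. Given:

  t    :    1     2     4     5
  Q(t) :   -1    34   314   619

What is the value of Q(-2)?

-46

From Q(1) = -1 and Q(2) = 34: 1a + c = -1 and 8a + c = 34.
Subtracting: 7a = 35, so a = 5; then c = -1 − 5·1 = -6.
So Q(t) = 5t³ − 6, and Q(-2) = -46.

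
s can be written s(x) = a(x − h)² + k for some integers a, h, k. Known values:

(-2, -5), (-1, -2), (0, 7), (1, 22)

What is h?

-2

First differences 3, 9, 15; second difference 6 = 2a, so a = 3.
Expanding, the x-coefficient is −2ah = -6h; matching it to the data gives h = -2, and then k = -5.
So s(x) = 3(x + 2)² − 5.
Hence h = -2.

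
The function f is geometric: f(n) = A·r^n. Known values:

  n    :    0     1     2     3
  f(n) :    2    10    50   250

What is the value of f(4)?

1250

Consecutive ratio: 10/2 = 5, and 50/10 = 5, so r = 5.
Then A·5^0 = 2 gives A = 2, and f(n) = 2·5^n.
f(4) = 2·5^4 = 1250.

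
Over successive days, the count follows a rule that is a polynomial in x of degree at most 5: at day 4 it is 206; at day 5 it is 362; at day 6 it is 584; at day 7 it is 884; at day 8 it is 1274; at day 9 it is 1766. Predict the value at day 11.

Write the value at x as Q(x).
First differences: 156, 222, 300, 390, 492. Second differences: 66, 78, 90, 102. Third differences: 12, 12, 12.
Level-3 differences are constant, so Q has degree 3.
Fitting a degree-3 polynomial gives Q(x) = 2x³ + 3x² + 7x + 2.
Then Q(11) = 3104.

3104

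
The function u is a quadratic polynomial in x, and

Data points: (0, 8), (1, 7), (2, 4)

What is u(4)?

-8

Write u(x) = ax² + bx + c; the 3 given values yield a linear system in the 3 coefficients.
Solving, u(x) = -x² + 8.
Then u(4) = -8.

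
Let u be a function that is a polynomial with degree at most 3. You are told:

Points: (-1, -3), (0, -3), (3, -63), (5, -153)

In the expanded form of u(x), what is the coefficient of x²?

Write u(x) = ax³ + bx² + cx + d; the 4 given values yield a linear system in the 4 coefficients.
Solving, the leading coefficient vanishes, and u(x) = -5x² - 5x - 3.
The coefficient of x² is -5.

-5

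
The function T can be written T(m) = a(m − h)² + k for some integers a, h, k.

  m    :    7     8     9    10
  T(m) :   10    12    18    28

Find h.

First differences 2, 6, 10; second difference 4 = 2a, so a = 2.
Expanding, the m-coefficient is −2ah = -4h; matching it to the data gives h = 7, and then k = 10.
So T(m) = 2(m − 7)² + 10.
Hence h = 7.

7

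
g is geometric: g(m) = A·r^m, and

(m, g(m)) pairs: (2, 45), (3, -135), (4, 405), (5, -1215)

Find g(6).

3645

Consecutive ratio: -135/45 = -3, and 405/(-135) = -3, so r = -3.
Then A·(-3)^2 = 45 gives A = 5, and g(m) = 5·(-3)^m.
g(6) = 5·(-3)^6 = 3645.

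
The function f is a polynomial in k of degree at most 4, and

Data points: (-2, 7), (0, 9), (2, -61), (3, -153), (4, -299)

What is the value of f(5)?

Write f(k) = ak^4 + bk³ + ck² + dk + e; the 5 given values yield a linear system in the 5 coefficients.
Solving, the leading coefficient vanishes, and f(k) = -2k³ - 9k² - 9k + 9.
Then f(5) = -511.

-511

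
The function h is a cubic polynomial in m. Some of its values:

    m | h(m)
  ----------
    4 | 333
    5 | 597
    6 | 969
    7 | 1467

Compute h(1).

9

Write h(m) = am³ + bm² + cm + d; the 4 given values yield a linear system in the 4 coefficients.
Solving, h(m) = 3m³ + 9m² - 3.
Then h(1) = 9.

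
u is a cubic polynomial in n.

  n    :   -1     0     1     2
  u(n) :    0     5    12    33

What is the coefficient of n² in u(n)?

Write u(n) = an³ + bn² + cn + d; the 4 given values yield a linear system in the 4 coefficients.
Solving, u(n) = 2n³ + n² + 4n + 5.
The coefficient of n² is 1.

1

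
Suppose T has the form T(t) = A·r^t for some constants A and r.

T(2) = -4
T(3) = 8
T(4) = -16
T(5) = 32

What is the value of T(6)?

Consecutive ratio: 8/(-4) = -2, and -16/8 = -2, so r = -2.
Then A·(-2)^2 = -4 gives A = -1, and T(t) = -1·(-2)^t.
T(6) = -1·(-2)^6 = -64.

-64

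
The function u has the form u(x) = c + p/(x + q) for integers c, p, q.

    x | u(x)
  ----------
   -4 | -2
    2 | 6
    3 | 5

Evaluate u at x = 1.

8

(u(x) − c)(x + q) = p for each data point; the three points give a linear system in c and q, then p follows.
Solving: c = 2, q = 1, p = 12, so u(x) = 2 + 12/(x + 1).
Then u(1) = 2 + 12/2 = 8.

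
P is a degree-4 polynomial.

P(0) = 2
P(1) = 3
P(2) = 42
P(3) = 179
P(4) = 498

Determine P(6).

Write P(n) = an^4 + bn³ + cn² + dn + e; the 5 given values yield a linear system in the 5 coefficients.
Solving, P(n) = n^4 + 4n³ - 4n + 2.
Then P(6) = 2138.

2138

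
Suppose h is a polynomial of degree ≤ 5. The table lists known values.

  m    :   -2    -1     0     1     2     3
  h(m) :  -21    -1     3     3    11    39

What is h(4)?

99

Write h(m) = am^5 + bm^4 + cm³ + dm² + em + p; the 6 given values yield a linear system in the 6 coefficients.
Solving, the top 2 coefficients vanish, and h(m) = 2m³ - 2m² + 3.
Then h(4) = 99.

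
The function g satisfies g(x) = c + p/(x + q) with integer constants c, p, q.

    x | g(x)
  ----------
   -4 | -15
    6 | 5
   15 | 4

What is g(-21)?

(g(x) − c)(x + q) = p for each data point; the three points give a linear system in c and q, then p follows.
Solving: c = 3, q = 3, p = 18, so g(x) = 3 + 18/(x + 3).
Then g(-21) = 3 + 18/(-18) = 2.

2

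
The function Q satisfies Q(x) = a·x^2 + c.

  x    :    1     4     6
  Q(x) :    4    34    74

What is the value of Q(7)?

100

From Q(1) = 4 and Q(4) = 34: 1a + c = 4 and 16a + c = 34.
Subtracting: 15a = 30, so a = 2; then c = 4 − 2·1 = 2.
So Q(x) = 2x² + 2, and Q(7) = 100.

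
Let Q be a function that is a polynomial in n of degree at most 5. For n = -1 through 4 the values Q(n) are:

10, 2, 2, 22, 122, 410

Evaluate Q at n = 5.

1042

First differences: -8, 0, 20, 100, 288. Second differences: 8, 20, 80, 188. Third differences: 12, 60, 108. Fourth differences: 48, 48.
Level-4 differences are constant, so Q has degree 4.
Fitting a degree-4 polynomial gives Q(n) = 2n^4 - 2n³ + 2n² - 2n + 2.
Then Q(5) = 1042.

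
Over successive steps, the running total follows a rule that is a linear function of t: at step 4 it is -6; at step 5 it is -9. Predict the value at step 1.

3

Write the value at t as f(t).
Write f(t) = at + b; the 2 given values yield a linear system in the 2 coefficients.
Solving, f(t) = -3t + 6.
Then f(1) = 3.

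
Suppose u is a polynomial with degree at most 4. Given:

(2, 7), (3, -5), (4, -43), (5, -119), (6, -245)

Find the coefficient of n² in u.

5

First differences: -12, -38, -76, -126. Second differences: -26, -38, -50. Third differences: -12, -12.
Level-3 differences are constant, so u has degree 3.
Fitting a degree-3 polynomial gives u(n) = -2n³ + 5n² + n + 1.
The coefficient of n² is 5.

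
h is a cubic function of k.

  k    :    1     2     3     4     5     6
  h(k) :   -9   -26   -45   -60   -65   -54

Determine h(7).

First differences: -17, -19, -15, -5, 11. Second differences: -2, 4, 10, 16. Third differences: 6, 6, 6.
Level-3 differences are constant, so h has degree 3.
Extending the table by one column gives the next first difference 33, so h(7) = -54 + 33 = -21.

-21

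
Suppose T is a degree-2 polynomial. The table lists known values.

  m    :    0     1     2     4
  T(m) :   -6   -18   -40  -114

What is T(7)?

-300

Write T(m) = am² + bm + c; the 4 given values yield a linear system in the 3 coefficients.
Solving, T(m) = -5m² - 7m - 6.
Then T(7) = -300.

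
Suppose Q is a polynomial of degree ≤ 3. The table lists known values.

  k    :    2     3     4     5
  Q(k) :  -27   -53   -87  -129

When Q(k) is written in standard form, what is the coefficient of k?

First differences: -26, -34, -42. Second differences: -8, -8.
Level-2 differences are constant, so Q has degree 2.
Fitting a degree-2 polynomial gives Q(k) = -4k² - 6k + 1.
The coefficient of k is -6.

-6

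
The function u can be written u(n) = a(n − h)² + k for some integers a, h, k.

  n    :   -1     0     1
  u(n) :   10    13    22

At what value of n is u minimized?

-1

First differences 3, 9; second difference 6 = 2a, so a = 3.
Expanding, the n-coefficient is −2ah = -6h; matching it to the data gives h = -1, and then k = 10.
So u(n) = 3(n + 1)² + 10.
Hence h = -1.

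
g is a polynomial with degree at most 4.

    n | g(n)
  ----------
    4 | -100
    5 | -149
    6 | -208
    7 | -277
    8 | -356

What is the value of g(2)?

Write g(n) = an^4 + bn³ + cn² + dn + e; the 5 given values yield a linear system in the 5 coefficients.
Solving, the top 2 coefficients vanish, and g(n) = -5n² - 4n - 4.
Then g(2) = -32.

-32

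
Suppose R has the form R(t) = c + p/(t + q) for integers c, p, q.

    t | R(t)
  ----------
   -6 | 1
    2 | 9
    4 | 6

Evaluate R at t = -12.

(R(t) − c)(t + q) = p for each data point; the three points give a linear system in c and q, then p follows.
Solving: c = 3, q = 0, p = 12, so R(t) = 3 + 12/(t + 0).
Then R(-12) = 3 + 12/(-12) = 2.

2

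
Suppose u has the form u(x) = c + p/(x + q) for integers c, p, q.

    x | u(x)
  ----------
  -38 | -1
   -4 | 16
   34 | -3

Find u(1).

-14

(u(x) − c)(x + q) = p for each data point; the three points give a linear system in c and q, then p follows.
Solving: c = -2, q = 2, p = -36, so u(x) = -2 − 36/(x + 2).
Then u(1) = -2 − 36/3 = -14.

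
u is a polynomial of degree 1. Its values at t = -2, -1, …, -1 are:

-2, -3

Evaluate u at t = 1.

-5

Write u(t) = at + b; the 2 given values yield a linear system in the 2 coefficients.
Solving, u(t) = -t - 4.
Then u(1) = -5.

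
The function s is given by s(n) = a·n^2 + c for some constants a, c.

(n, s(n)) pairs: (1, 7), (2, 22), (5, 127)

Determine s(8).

322

From s(1) = 7 and s(2) = 22: 1a + c = 7 and 4a + c = 22.
Subtracting: 3a = 15, so a = 5; then c = 7 − 5·1 = 2.
So s(n) = 5n² + 2, and s(8) = 322.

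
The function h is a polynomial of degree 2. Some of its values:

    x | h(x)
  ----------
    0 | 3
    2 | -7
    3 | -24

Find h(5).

-82

Write h(x) = ax² + bx + c; the 3 given values yield a linear system in the 3 coefficients.
Solving, h(x) = -4x² + 3x + 3.
Then h(5) = -82.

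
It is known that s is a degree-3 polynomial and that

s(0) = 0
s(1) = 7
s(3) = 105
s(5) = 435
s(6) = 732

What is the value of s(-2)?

Write s(t) = at³ + bt² + ct + d; the 5 given values yield a linear system in the 4 coefficients.
Solving, s(t) = 3t³ + 2t² + 2t.
Then s(-2) = -20.

-20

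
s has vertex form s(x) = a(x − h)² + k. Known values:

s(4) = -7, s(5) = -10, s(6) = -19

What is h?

4

First differences -3, -9; second difference -6 = 2a, so a = -3.
Expanding, the x-coefficient is −2ah = 6h; matching it to the data gives h = 4, and then k = -7.
So s(x) = -3(x − 4)² − 7.
Hence h = 4.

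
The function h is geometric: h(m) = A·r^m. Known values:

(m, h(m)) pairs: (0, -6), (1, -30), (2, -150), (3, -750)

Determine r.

Consecutive ratio: -30/(-6) = 5, and -150/(-30) = 5, so r = 5.
Then A·5^0 = -6 gives A = -6, and h(m) = -6·5^m.

5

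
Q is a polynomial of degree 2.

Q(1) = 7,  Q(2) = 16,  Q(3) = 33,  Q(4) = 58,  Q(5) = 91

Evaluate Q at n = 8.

First differences: 9, 17, 25, 33. Second differences: 8, 8, 8.
Level-2 differences are constant, so Q has degree 2.
Fitting a degree-2 polynomial gives Q(n) = 4n² - 3n + 6.
Then Q(8) = 238.

238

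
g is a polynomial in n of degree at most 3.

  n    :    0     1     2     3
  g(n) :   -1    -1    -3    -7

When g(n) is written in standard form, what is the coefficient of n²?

Write g(n) = an³ + bn² + cn + d; the 4 given values yield a linear system in the 4 coefficients.
Solving, the leading coefficient vanishes, and g(n) = -n² + n - 1.
The coefficient of n² is -1.

-1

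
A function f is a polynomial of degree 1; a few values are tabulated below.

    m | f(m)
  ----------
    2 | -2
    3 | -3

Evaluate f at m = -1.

Write f(m) = am + b; the 2 given values yield a linear system in the 2 coefficients.
Solving, f(m) = -m.
Then f(-1) = 1.

1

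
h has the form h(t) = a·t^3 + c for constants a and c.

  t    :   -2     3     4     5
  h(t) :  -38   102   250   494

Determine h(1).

-2

From h(-2) = -38 and h(3) = 102: -8a + c = -38 and 27a + c = 102.
Subtracting: 35a = 140, so a = 4; then c = -38 − 4·(-8) = -6.
So h(t) = 4t³ − 6, and h(1) = -2.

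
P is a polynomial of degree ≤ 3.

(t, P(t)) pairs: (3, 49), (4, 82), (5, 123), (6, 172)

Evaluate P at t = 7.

229

Write P(t) = at³ + bt² + ct + d; the 4 given values yield a linear system in the 4 coefficients.
Solving, the leading coefficient vanishes, and P(t) = 4t² + 5t - 2.
Then P(7) = 229.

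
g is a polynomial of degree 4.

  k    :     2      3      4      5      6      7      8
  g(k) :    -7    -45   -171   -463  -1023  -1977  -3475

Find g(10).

-8823

First differences: -38, -126, -292, -560, -954, -1498. Second differences: -88, -166, -268, -394, -544. Third differences: -78, -102, -126, -150. Fourth differences: -24, -24, -24.
Level-4 differences are constant, so g has degree 4.
Fitting a degree-4 polynomial gives g(k) = -k^4 + k³ + 2k² - 2k - 3.
Then g(10) = -8823.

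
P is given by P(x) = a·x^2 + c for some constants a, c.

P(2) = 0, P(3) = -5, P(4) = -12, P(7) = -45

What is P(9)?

-77

From P(2) = 0 and P(3) = -5: 4a + c = 0 and 9a + c = -5.
Subtracting: 5a = -5, so a = -1; then c = 0 − (-1)·4 = 4.
So P(x) = -1x² + 4, and P(9) = -77.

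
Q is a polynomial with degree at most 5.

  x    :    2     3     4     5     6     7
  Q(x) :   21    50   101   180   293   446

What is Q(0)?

First differences: 29, 51, 79, 113, 153. Second differences: 22, 28, 34, 40. Third differences: 6, 6, 6.
Level-3 differences are constant, so Q has degree 3.
Fitting a degree-3 polynomial gives Q(x) = x³ + 2x² + 5.
The constant term is Q(0) = 5.

5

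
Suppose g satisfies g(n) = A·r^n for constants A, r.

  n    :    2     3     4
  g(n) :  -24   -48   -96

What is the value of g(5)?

-192

Consecutive ratio: -48/(-24) = 2, and -96/(-48) = 2, so r = 2.
Then A·2^2 = -24 gives A = -6, and g(n) = -6·2^n.
g(5) = -6·2^5 = -192.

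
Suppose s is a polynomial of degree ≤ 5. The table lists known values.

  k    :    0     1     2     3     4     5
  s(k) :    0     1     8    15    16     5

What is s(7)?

-77

First differences: 1, 7, 7, 1, -11. Second differences: 6, 0, -6, -12. Third differences: -6, -6, -6.
Level-3 differences are constant, so s has degree 3.
Fitting a degree-3 polynomial gives s(k) = -k³ + 6k² - 4k.
Then s(7) = -77.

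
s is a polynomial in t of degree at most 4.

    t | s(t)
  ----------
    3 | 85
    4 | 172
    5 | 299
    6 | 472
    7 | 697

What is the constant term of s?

First differences: 87, 127, 173, 225. Second differences: 40, 46, 52. Third differences: 6, 6.
Level-3 differences are constant, so s has degree 3.
Fitting a degree-3 polynomial gives s(t) = t³ + 8t² - 6t + 4.
The constant term is s(0) = 4.

4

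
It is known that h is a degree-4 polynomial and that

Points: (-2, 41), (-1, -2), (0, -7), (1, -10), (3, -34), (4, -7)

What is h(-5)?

1118

Write h(m) = am^4 + bm³ + cm² + dm + e; the 6 given values yield a linear system in the 5 coefficients.
Solving, h(m) = m^4 - 4m³ - 7.
Then h(-5) = 1118.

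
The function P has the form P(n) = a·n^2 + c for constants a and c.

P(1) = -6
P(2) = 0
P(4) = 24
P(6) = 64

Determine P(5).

42

From P(1) = -6 and P(2) = 0: 1a + c = -6 and 4a + c = 0.
Subtracting: 3a = 6, so a = 2; then c = -6 − 2·1 = -8.
So P(n) = 2n² − 8, and P(5) = 42.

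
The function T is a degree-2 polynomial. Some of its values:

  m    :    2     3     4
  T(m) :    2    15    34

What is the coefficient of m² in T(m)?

Write T(m) = am² + bm + c; the 3 given values yield a linear system in the 3 coefficients.
Solving, T(m) = 3m² - 2m - 6.
The coefficient of m² is 3.

3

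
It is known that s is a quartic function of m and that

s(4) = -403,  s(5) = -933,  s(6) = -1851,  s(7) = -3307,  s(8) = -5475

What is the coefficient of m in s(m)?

4

Write s(m) = am^4 + bm³ + cm² + dm + e; the 5 given values yield a linear system in the 5 coefficients.
Solving, s(m) = -m^4 - 3m³ + 2m² + 4m - 3.
The coefficient of m is 4.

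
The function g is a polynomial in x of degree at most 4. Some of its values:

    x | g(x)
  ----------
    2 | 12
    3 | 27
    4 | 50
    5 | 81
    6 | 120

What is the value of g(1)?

First differences: 15, 23, 31, 39. Second differences: 8, 8, 8.
Level-2 differences are constant, so g has degree 2.
Fitting a degree-2 polynomial gives g(x) = 4x² - 5x + 6.
Then g(1) = 5.

5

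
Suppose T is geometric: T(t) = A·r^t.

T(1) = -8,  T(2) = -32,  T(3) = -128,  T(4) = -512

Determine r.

Consecutive ratio: -32/(-8) = 4, and -128/(-32) = 4, so r = 4.
Then A·4^1 = -8 gives A = -2, and T(t) = -2·4^t.

4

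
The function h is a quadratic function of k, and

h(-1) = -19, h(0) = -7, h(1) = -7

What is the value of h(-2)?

-43

Write h(k) = ak² + bk + c; the 3 given values yield a linear system in the 3 coefficients.
Solving, h(k) = -6k² + 6k - 7.
Then h(-2) = -43.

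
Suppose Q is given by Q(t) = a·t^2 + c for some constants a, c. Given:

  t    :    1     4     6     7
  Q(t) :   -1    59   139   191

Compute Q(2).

From Q(1) = -1 and Q(4) = 59: 1a + c = -1 and 16a + c = 59.
Subtracting: 15a = 60, so a = 4; then c = -1 − 4·1 = -5.
So Q(t) = 4t² − 5, and Q(2) = 11.

11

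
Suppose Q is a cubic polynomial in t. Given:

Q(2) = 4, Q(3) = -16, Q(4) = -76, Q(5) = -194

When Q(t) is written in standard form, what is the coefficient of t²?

Write Q(t) = at³ + bt² + ct + d; the 4 given values yield a linear system in the 4 coefficients.
Solving, Q(t) = -3t³ + 7t² + 2t - 4.
The coefficient of t² is 7.

7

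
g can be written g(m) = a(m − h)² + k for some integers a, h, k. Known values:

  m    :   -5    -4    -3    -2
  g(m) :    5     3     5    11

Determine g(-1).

21

First differences -2, 2, 6; second difference 4 = 2a, so a = 2.
Expanding, the m-coefficient is −2ah = -4h; matching it to the data gives h = -4, and then k = 3.
So g(m) = 2(m + 4)² + 3.
g(-1) = 2·3² + 3 = 21.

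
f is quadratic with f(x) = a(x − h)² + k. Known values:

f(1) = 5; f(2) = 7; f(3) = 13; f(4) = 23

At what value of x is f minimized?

First differences 2, 6, 10; second difference 4 = 2a, so a = 2.
Expanding, the x-coefficient is −2ah = -4h; matching it to the data gives h = 1, and then k = 5.
So f(x) = 2(x − 1)² + 5.
Hence h = 1.

1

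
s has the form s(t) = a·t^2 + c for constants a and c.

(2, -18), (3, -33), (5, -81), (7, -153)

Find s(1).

From s(2) = -18 and s(3) = -33: 4a + c = -18 and 9a + c = -33.
Subtracting: 5a = -15, so a = -3; then c = -18 − (-3)·4 = -6.
So s(t) = -3t² − 6, and s(1) = -9.

-9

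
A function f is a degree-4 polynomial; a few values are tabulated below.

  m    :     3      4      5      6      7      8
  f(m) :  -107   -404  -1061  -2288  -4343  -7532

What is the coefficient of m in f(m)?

2

First differences: -297, -657, -1227, -2055, -3189. Second differences: -360, -570, -828, -1134. Third differences: -210, -258, -306. Fourth differences: -48, -48.
Level-4 differences are constant, so f has degree 4.
Fitting a degree-4 polynomial gives f(m) = -2m^4 + m³ + 2m² + 2m + 4.
The coefficient of m is 2.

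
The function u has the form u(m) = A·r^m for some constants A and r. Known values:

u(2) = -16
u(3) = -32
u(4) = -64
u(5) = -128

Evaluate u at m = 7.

Consecutive ratio: -32/(-16) = 2, and -64/(-32) = 2, so r = 2.
Then A·2^2 = -16 gives A = -4, and u(m) = -4·2^m.
u(7) = -4·2^7 = -512.

-512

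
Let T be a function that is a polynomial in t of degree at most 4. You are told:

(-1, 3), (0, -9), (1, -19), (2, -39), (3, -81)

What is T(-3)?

81

First differences: -12, -10, -20, -42. Second differences: 2, -10, -22. Third differences: -12, -12.
Level-3 differences are constant, so T has degree 3.
Fitting a degree-3 polynomial gives T(t) = -2t³ + t² - 9t - 9.
Then T(-3) = 81.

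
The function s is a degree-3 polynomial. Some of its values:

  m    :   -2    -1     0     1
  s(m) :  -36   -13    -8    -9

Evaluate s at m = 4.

Write s(m) = am³ + bm² + cm + d; the 4 given values yield a linear system in the 4 coefficients.
Solving, s(m) = 2m³ - 3m² - 8.
Then s(4) = 72.

72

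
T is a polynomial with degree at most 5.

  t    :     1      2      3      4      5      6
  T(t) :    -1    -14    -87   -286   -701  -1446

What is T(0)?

-6

First differences: -13, -73, -199, -415, -745. Second differences: -60, -126, -216, -330. Third differences: -66, -90, -114. Fourth differences: -24, -24.
Level-4 differences are constant, so T has degree 4.
Fitting a degree-4 polynomial gives T(t) = -t^4 - t³ + t² + 6t - 6.
The constant term is T(0) = -6.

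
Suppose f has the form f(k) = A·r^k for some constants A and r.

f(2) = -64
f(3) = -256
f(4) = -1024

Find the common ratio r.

Consecutive ratio: -256/(-64) = 4, and -1024/(-256) = 4, so r = 4.
Then A·4^2 = -64 gives A = -4, and f(k) = -4·4^k.

4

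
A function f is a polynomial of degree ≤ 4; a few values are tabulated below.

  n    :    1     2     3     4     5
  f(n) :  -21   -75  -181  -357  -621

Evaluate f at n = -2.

Write f(n) = an^4 + bn³ + cn² + dn + e; the 5 given values yield a linear system in the 5 coefficients.
Solving, the leading coefficient vanishes, and f(n) = -3n³ - 8n² - 9n - 1.
Then f(-2) = 9.

9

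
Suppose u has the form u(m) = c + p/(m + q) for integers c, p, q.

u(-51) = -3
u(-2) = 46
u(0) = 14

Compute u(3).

(u(m) − c)(m + q) = p for each data point; the three points give a linear system in c and q, then p follows.
Solving: c = -2, q = 3, p = 48, so u(m) = -2 + 48/(m + 3).
Then u(3) = -2 + 48/6 = 6.

6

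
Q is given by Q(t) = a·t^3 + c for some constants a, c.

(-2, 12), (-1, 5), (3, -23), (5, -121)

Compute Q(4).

-60

From Q(-2) = 12 and Q(-1) = 5: -8a + c = 12 and -1a + c = 5.
Subtracting: 7a = -7, so a = -1; then c = 12 − (-1)·(-8) = 4.
So Q(t) = -1t³ + 4, and Q(4) = -60.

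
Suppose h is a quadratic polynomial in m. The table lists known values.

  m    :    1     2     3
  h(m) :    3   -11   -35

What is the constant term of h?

7

Write h(m) = am² + bm + c; the 3 given values yield a linear system in the 3 coefficients.
Solving, h(m) = -5m² + m + 7.
The constant term is h(0) = 7.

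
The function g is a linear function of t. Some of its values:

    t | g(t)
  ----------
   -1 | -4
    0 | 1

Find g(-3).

Write g(t) = at + b; the 2 given values yield a linear system in the 2 coefficients.
Solving, g(t) = 5t + 1.
Then g(-3) = -14.

-14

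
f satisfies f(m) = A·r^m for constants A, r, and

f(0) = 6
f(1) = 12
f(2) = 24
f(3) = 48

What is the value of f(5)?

192

Consecutive ratio: 12/6 = 2, and 24/12 = 2, so r = 2.
Then A·2^0 = 6 gives A = 6, and f(m) = 6·2^m.
f(5) = 6·2^5 = 192.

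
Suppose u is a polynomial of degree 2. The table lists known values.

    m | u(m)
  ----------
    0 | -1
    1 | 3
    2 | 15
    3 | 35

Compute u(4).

Write u(m) = am² + bm + c; the 4 given values yield a linear system in the 3 coefficients.
Solving, u(m) = 4m² - 1.
Then u(4) = 63.

63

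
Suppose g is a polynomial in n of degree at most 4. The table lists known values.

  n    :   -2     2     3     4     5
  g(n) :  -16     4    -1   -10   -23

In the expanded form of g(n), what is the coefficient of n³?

Write g(n) = an^4 + bn³ + cn² + dn + e; the 5 given values yield a linear system in the 5 coefficients.
Solving, the top 2 coefficients vanish, and g(n) = -2n² + 5n + 2.
The coefficient of n³ is 0.

0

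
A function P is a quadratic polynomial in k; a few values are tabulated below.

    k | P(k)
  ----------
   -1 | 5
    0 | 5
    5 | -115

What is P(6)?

-163

Write P(k) = ak² + bk + c; the 3 given values yield a linear system in the 3 coefficients.
Solving, P(k) = -4k² - 4k + 5.
Then P(6) = -163.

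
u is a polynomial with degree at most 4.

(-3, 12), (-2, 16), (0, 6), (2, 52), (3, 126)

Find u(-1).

Write u(n) = an^4 + bn³ + cn² + dn + e; the 5 given values yield a linear system in the 5 coefficients.
Solving, the leading coefficient vanishes, and u(n) = 2n³ + 7n² + n + 6.
Then u(-1) = 10.

10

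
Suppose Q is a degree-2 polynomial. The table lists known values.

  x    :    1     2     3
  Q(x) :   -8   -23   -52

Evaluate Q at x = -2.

-47

Write Q(x) = ax² + bx + c; the 3 given values yield a linear system in the 3 coefficients.
Solving, Q(x) = -7x² + 6x - 7.
Then Q(-2) = -47.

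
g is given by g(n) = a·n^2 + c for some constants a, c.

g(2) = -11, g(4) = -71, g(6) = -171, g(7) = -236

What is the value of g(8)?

-311

From g(2) = -11 and g(4) = -71: 4a + c = -11 and 16a + c = -71.
Subtracting: 12a = -60, so a = -5; then c = -11 − (-5)·4 = 9.
So g(n) = -5n² + 9, and g(8) = -311.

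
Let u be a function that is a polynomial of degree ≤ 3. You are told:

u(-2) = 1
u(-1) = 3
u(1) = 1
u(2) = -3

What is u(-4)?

Write u(k) = ak³ + bk² + ck + d; the 4 given values yield a linear system in the 4 coefficients.
Solving, the leading coefficient vanishes, and u(k) = -k² - k + 3.
Then u(-4) = -9.

-9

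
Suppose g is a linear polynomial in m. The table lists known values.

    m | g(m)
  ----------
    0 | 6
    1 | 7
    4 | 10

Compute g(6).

Write g(m) = am + b; the 3 given values yield a linear system in the 2 coefficients.
Solving, g(m) = m + 6.
Then g(6) = 12.

12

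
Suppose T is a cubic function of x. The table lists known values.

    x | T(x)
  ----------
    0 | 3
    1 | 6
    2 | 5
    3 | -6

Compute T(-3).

30

Write T(x) = ax³ + bx² + cx + d; the 4 given values yield a linear system in the 4 coefficients.
Solving, T(x) = -x³ + x² + 3x + 3.
Then T(-3) = 30.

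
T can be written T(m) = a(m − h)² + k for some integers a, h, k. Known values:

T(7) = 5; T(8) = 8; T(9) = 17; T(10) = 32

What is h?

First differences 3, 9, 15; second difference 6 = 2a, so a = 3.
Expanding, the m-coefficient is −2ah = -6h; matching it to the data gives h = 7, and then k = 5.
So T(m) = 3(m − 7)² + 5.
Hence h = 7.

7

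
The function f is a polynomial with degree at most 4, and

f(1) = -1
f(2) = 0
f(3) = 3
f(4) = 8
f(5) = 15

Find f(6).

Write f(m) = am^4 + bm³ + cm² + dm + e; the 5 given values yield a linear system in the 5 coefficients.
Solving, the top 2 coefficients vanish, and f(m) = m² - 2m.
Then f(6) = 24.

24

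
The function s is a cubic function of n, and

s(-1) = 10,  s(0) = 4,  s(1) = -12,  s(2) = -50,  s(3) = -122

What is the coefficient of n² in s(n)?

-5

First differences: -6, -16, -38, -72. Second differences: -10, -22, -34. Third differences: -12, -12.
Level-3 differences are constant, so s has degree 3.
Fitting a degree-3 polynomial gives s(n) = -2n³ - 5n² - 9n + 4.
The coefficient of n² is -5.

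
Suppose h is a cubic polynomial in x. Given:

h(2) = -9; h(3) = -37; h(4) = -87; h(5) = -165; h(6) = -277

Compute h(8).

First differences: -28, -50, -78, -112. Second differences: -22, -28, -34. Third differences: -6, -6.
Level-3 differences are constant, so h has degree 3.
Fitting a degree-3 polynomial gives h(x) = -x³ - 2x² + x + 5.
Then h(8) = -627.

-627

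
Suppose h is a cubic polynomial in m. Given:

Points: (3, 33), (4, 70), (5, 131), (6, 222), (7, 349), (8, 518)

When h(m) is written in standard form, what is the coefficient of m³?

First differences: 37, 61, 91, 127, 169. Second differences: 24, 30, 36, 42. Third differences: 6, 6, 6.
Level-3 differences are constant, so h has degree 3.
Fitting a degree-3 polynomial gives h(m) = m³ + 6.
The coefficient of m³ is 1.

1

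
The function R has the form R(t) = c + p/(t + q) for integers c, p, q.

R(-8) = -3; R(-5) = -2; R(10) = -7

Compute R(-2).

1

(R(t) − c)(t + q) = p for each data point; the three points give a linear system in c and q, then p follows.
Solving: c = -5, q = -1, p = -18, so R(t) = -5 − 18/(t − 1).
Then R(-2) = -5 − 18/(-3) = 1.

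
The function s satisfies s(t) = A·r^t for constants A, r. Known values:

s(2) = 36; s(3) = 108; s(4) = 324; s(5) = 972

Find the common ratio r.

Consecutive ratio: 108/36 = 3, and 324/108 = 3, so r = 3.
Then A·3^2 = 36 gives A = 4, and s(t) = 4·3^t.

3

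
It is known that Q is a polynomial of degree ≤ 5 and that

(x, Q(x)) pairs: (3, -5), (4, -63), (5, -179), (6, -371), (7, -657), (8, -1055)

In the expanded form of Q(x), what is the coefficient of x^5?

First differences: -58, -116, -192, -286, -398. Second differences: -58, -76, -94, -112. Third differences: -18, -18, -18.
Level-3 differences are constant, so Q has degree 3.
Fitting a degree-3 polynomial gives Q(x) = -3x³ + 7x² + 4x + 1.
The coefficient of x^5 is 0.

0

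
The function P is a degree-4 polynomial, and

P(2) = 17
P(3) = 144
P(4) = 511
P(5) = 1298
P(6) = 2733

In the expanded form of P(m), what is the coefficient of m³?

2

Write P(m) = am^4 + bm³ + cm² + dm + e; the 5 given values yield a linear system in the 5 coefficients.
Solving, P(m) = 2m^4 + 2m³ - 8m² - m + 3.
The coefficient of m³ is 2.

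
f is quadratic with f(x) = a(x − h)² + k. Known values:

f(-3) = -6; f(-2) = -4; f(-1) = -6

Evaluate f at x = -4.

First differences 2, -2; second difference -4 = 2a, so a = -2.
Expanding, the x-coefficient is −2ah = 4h; matching it to the data gives h = -2, and then k = -4.
So f(x) = -2(x + 2)² − 4.
f(-4) = -2·(-2)² − 4 = -12.

-12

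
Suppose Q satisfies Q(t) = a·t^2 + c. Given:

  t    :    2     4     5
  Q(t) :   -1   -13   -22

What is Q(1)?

2

From Q(2) = -1 and Q(4) = -13: 4a + c = -1 and 16a + c = -13.
Subtracting: 12a = -12, so a = -1; then c = -1 − (-1)·4 = 3.
So Q(t) = -1t² + 3, and Q(1) = 2.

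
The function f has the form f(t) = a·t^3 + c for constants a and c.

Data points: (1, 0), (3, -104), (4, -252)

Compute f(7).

-1368

From f(1) = 0 and f(3) = -104: 1a + c = 0 and 27a + c = -104.
Subtracting: 26a = -104, so a = -4; then c = 0 − (-4)·1 = 4.
So f(t) = -4t³ + 4, and f(7) = -1368.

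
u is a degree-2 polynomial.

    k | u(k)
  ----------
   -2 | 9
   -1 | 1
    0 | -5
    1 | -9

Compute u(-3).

First differences: -8, -6, -4. Second differences: 2, 2.
Level-2 differences are constant, so u has degree 2.
Fitting a degree-2 polynomial gives u(k) = k² - 5k - 5.
Then u(-3) = 19.

19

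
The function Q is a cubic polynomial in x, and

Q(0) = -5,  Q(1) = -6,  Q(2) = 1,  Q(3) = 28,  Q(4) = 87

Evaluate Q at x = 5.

Write Q(x) = ax³ + bx² + cx + d; the 5 given values yield a linear system in the 4 coefficients.
Solving, Q(x) = 2x³ - 2x² - x - 5.
Then Q(5) = 190.

190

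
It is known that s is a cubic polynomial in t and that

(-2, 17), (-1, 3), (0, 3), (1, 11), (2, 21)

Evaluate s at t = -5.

203

First differences: -14, 0, 8, 10. Second differences: 14, 8, 2. Third differences: -6, -6.
Level-3 differences are constant, so s has degree 3.
Fitting a degree-3 polynomial gives s(t) = -t³ + 4t² + 5t + 3.
Then s(-5) = 203.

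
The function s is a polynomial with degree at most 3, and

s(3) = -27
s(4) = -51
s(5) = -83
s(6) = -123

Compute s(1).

-3

Write s(k) = ak³ + bk² + ck + d; the 4 given values yield a linear system in the 4 coefficients.
Solving, the leading coefficient vanishes, and s(k) = -4k² + 4k - 3.
Then s(1) = -3.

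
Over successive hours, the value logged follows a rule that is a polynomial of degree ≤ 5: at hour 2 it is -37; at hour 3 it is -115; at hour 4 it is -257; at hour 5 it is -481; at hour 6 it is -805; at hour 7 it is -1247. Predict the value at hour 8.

-1825

Write the value at k as P(k).
Write P(k) = ak^5 + bk^4 + ck³ + dk² + ek + p; the 6 given values yield a linear system in the 6 coefficients.
Solving, the top 2 coefficients vanish, and P(k) = -3k³ - 5k² + 4k - 1.
Then P(8) = -1825.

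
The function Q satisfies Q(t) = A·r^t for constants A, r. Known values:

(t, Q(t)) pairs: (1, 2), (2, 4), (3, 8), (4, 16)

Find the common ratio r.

2

Consecutive ratio: 4/2 = 2, and 8/4 = 2, so r = 2.
Then A·2^1 = 2 gives A = 1, and Q(t) = 1·2^t.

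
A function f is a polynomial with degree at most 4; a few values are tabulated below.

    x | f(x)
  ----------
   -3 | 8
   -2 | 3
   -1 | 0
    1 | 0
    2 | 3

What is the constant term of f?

-1

Write f(x) = ax^4 + bx³ + cx² + dx + e; the 5 given values yield a linear system in the 5 coefficients.
Solving, the top 2 coefficients vanish, and f(x) = x² - 1.
The constant term is f(0) = -1.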